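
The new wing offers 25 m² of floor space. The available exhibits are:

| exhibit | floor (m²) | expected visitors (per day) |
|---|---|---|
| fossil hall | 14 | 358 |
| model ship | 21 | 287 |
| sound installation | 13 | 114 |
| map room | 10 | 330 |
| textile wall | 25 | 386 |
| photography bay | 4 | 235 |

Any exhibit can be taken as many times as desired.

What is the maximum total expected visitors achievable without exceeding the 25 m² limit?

1410

6×photography bay uses 24 of the 25 m² and totals 1410.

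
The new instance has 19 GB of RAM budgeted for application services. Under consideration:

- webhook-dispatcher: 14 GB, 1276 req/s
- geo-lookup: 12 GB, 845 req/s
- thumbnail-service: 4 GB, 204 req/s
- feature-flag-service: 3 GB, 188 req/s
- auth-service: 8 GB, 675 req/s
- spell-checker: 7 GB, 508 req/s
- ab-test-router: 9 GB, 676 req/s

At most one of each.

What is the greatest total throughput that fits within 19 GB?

1480

Filling by ratio: webhook-dispatcher + feature-flag-service for 1464, with 2 GB left unused.
The 3 GB tied up in feature-flag-service is better spent on thumbnail-service — total rises to 1480 (18 GB).
Runner-up webhook-dispatcher + feature-flag-service tops out at 1464.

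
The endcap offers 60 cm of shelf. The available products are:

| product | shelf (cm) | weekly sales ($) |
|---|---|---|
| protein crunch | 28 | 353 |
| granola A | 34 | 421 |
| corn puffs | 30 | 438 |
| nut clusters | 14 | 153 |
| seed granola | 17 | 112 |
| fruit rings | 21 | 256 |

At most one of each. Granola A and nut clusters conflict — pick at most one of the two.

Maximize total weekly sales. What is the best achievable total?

791

Ranking by ratio (weekly sales/cm): corn puffs 14.60, protein crunch 12.61, granola A 12.38.
Protein crunch + corn puffs uses 58 of the 60 cm and totals 791.
The closest alternative, corn puffs + fruit rings, reaches only 694.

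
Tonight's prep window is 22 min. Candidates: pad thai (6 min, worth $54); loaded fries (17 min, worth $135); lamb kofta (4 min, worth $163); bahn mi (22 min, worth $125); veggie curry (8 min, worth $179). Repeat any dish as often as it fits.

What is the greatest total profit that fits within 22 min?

Ranking by ratio (profit/min): lamb kofta 40.75, veggie curry 22.38, pad thai 9.00.
Best packing: 5×lamb kofta — 20 min, 815 total.
Every other selection either busts 22 min or fails to beat 815.

815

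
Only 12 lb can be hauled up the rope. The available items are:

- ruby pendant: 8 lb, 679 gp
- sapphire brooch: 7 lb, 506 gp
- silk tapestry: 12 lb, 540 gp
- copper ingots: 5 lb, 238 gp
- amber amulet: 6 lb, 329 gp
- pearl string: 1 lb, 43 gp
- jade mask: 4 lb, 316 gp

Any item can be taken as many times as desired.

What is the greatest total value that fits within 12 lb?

The ratio ordering already packs tightly: ruby pendant + jade mask, 12 lb, 995.
That's the maximum — no swap from here does better than 995.

995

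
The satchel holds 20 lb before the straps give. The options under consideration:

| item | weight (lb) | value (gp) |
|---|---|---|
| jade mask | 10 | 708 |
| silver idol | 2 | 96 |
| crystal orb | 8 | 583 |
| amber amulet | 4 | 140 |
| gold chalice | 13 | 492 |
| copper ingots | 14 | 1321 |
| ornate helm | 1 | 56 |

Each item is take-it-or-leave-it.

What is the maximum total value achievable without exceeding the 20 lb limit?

Taking the top-ratio items first gives silver idol + copper ingots + ornate helm for 1473 (17 lb).
The 1 lb tied up in ornate helm is better spent on amber amulet — total rises to 1557 (20 lb).

1557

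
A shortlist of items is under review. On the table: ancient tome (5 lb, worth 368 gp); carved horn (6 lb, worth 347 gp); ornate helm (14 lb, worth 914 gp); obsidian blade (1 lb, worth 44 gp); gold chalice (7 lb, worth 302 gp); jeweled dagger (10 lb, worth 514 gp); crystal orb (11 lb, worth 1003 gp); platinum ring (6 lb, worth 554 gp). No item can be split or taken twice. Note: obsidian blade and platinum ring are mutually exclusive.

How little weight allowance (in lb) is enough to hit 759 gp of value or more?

11

Minimise lb subject to total value ≥ 759.
crystal orb: 1003 value at 11 lb.
Any bundle with less than 11 lb falls short of 759.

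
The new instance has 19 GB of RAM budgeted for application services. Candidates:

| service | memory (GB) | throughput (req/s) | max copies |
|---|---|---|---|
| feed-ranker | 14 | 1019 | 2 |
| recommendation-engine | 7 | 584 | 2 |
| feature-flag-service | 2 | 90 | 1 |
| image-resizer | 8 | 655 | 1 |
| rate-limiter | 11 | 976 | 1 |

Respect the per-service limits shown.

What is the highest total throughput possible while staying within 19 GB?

1631

Filling by ratio: recommendation-engine + rate-limiter for 1560, with 1 GB left unused.
The 7 GB tied up in recommendation-engine is better spent on image-resizer — total rises to 1631 (19 GB).
That's the maximum — no swap from here does better than 1631.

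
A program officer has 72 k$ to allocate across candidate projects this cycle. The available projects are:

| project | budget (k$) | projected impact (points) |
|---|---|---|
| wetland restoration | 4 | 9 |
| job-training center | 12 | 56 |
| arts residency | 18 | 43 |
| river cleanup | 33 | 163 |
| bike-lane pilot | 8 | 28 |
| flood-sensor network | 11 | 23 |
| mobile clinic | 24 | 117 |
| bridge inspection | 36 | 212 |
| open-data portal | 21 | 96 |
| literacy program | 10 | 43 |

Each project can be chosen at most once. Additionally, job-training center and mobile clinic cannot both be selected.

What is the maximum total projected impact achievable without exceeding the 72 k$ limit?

375

The ratio ordering already packs tightly: river cleanup + bridge inspection, 69 k$, 375.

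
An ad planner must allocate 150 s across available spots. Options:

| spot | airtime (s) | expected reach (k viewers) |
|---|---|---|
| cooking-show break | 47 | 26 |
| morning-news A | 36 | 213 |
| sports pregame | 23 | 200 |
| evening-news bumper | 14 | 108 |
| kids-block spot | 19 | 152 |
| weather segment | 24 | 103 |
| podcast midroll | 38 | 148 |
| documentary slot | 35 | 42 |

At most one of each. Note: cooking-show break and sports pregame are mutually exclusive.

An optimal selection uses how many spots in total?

Optimal total is 821.
One optimal bundle: morning-news A + sports pregame + evening-news bumper + kids-block spot + podcast midroll (130 s).
Every optimal selection uses 5 spots.

5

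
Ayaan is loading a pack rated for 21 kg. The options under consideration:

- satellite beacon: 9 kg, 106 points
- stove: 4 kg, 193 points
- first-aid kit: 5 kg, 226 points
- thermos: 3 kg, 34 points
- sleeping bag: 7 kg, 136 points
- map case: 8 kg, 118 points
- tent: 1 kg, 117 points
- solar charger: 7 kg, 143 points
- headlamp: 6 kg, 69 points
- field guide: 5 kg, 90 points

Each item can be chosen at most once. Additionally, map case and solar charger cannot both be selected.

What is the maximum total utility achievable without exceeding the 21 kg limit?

Stove + first-aid kit + thermos + tent + solar charger uses 20 of the 21 kg and totals 713.
An exhaustive check of the 1024 subsets confirms 713.

713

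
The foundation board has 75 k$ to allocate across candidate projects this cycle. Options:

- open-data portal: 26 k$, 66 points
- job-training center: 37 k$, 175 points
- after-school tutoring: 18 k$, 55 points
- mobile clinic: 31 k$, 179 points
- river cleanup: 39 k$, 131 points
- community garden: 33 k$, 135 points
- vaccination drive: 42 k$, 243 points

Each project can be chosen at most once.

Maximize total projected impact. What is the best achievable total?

422

Taking mobile clinic + vaccination drive: 73 k$ used, 422 in projected impact.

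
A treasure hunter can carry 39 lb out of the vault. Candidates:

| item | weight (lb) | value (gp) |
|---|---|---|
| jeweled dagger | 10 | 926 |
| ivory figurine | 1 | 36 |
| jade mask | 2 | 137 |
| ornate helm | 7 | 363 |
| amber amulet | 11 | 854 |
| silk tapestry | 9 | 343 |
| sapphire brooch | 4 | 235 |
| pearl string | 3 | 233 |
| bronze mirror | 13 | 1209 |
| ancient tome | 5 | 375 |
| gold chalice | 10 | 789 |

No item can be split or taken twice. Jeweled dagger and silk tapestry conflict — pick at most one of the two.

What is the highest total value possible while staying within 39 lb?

3364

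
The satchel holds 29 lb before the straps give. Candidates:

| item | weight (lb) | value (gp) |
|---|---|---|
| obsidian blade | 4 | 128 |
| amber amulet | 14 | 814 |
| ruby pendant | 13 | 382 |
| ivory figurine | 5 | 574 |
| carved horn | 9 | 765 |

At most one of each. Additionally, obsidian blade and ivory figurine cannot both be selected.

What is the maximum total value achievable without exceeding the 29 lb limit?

By value per lb: ivory figurine 114.80, carved horn 85.00, amber amulet 58.14, obsidian blade 32.00 lead.
Taking amber amulet + ivory figurine + carved horn: 28 lb used, 2153 in value.
Runner-up ruby pendant + ivory figurine + carved horn tops out at 1721.

2153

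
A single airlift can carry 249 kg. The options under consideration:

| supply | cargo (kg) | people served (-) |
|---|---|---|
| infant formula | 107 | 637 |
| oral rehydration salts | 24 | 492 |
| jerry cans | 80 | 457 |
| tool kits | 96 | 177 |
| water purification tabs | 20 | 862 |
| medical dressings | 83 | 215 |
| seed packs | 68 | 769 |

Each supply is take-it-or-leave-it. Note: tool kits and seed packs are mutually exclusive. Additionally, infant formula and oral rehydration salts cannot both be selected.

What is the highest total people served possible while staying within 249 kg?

2580

Taking oral rehydration salts + jerry cans + water purification tabs + seed packs: 192 kg used, 2580 in people served.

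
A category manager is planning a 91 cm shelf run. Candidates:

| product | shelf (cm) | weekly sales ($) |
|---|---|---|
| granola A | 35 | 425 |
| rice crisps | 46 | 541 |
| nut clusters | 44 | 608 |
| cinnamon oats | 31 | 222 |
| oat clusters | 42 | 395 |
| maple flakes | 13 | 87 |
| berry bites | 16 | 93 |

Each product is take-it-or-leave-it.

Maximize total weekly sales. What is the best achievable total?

By weekly sales per cm: nut clusters 13.82, granola A 12.14, rice crisps 11.76 lead.
The ratio heuristic lands on granola A + nut clusters (1033) but leaves 12 cm idle.
Replace granola A with rice crisps: the trade gains 116 net, giving 1149 at 90 cm.
Every other selection either busts 91 cm or fails to beat 1149.

1149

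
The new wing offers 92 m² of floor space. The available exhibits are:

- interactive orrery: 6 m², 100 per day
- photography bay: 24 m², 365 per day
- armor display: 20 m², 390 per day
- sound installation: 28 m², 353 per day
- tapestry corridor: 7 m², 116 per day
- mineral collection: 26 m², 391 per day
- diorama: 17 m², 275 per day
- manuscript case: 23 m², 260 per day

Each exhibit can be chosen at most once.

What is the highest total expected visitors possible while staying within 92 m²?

A density-first pass picks interactive orrery + photography bay + armor display + tapestry corridor + diorama — 1246 at 74 m².
Dropping interactive orrery and tapestry corridor frees 13 m²; slotting in mineral collection (26 m²) lifts the total to 1421 at 87 m².

1421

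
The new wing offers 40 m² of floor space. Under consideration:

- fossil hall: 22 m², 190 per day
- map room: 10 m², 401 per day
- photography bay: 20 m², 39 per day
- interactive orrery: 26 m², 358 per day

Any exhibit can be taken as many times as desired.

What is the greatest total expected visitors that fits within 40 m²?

By expected visitors per m²: map room 40.10, interactive orrery 13.77, fossil hall 8.64, photography bay 1.95 lead.
Best packing: 4×map room — 40 m², 1604 total.

1604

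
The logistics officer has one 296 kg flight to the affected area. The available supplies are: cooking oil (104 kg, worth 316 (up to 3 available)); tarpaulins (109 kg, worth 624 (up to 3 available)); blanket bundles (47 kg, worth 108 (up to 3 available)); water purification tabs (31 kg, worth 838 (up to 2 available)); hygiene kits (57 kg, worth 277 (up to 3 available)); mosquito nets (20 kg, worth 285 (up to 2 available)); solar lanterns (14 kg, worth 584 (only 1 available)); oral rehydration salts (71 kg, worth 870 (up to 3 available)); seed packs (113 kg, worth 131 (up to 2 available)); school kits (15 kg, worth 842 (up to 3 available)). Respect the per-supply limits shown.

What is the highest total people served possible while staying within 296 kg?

Density check — school kits 56.13, solar lanterns 41.71, water purification tabs 27.03, mosquito nets 14.25 are the best per kg.
The ratio heuristic lands on 2×water purification tabs + hygiene kits + 2×mosquito nets + solar lanterns + oral rehydration salts + 3×school kits (6503) but leaves 7 kg idle.
Dropping hygiene kits and mosquito nets frees 77 kg; slotting in oral rehydration salts (71 kg) lifts the total to 6811 at 283 kg.
The spare 13 kg is too small for any remaining supply, and no exchange beats 6811.

6811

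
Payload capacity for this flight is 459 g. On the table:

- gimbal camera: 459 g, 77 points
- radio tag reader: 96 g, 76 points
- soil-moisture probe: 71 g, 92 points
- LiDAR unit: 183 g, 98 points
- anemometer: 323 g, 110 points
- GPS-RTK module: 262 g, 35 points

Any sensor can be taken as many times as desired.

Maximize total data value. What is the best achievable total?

552

Density check — soil-moisture probe 1.30, radio tag reader 0.79, LiDAR unit 0.54, anemometer 0.34 are the best per g.
The ratio ordering already packs tightly: 6×soil-moisture probe, 426 g, 552.
Every other selection either busts 459 g or fails to beat 552.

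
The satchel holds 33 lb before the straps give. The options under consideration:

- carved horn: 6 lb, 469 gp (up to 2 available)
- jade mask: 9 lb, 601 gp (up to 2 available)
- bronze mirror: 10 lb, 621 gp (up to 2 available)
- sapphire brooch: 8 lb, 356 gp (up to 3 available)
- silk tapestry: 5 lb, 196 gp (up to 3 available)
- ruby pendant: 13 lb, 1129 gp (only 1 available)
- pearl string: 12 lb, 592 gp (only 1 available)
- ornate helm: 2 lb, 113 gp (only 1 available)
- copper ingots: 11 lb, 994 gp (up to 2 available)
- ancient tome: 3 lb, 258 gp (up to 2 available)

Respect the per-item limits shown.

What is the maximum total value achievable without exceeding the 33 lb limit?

Density check — copper ingots 90.36, ruby pendant 86.85, ancient tome 86.00 are the best per lb.
Taking the top-ratio items first gives ornate helm + 2×copper ingots + 2×ancient tome for 2617 (30 lb).
Using the slack differently, carved horn + ruby pendant + copper ingots + ancient tome comes to 2850 at 33 lb.
That's the maximum — no swap from here does better than 2850.

2850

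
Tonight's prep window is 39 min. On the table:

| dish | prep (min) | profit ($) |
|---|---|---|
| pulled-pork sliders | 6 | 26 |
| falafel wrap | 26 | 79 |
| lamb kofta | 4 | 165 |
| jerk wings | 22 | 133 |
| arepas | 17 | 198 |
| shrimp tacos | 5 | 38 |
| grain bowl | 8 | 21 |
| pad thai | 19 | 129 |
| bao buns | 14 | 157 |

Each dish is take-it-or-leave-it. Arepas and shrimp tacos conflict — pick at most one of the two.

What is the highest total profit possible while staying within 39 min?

520

The ratio ordering already packs tightly: lamb kofta + arepas + bao buns, 35 min, 520.
Next best is lamb kofta + pad thai + bao buns at 451 (37 min) — short by 69.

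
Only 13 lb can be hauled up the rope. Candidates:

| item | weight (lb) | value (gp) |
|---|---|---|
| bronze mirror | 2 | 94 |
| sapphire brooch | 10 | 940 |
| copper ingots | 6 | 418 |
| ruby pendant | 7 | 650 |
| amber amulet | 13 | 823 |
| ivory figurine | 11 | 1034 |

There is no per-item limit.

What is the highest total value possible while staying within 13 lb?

1128

By value per lb: sapphire brooch 94.00, ivory figurine 94.00, ruby pendant 92.86, copper ingots 69.67 lead.
Taking the top-ratio items first gives bronze mirror + sapphire brooch for 1034 (12 lb).
The 10 lb tied up in sapphire brooch is better spent on ivory figurine — total rises to 1128 (13 lb).
Nothing else within 13 lb beats 1128.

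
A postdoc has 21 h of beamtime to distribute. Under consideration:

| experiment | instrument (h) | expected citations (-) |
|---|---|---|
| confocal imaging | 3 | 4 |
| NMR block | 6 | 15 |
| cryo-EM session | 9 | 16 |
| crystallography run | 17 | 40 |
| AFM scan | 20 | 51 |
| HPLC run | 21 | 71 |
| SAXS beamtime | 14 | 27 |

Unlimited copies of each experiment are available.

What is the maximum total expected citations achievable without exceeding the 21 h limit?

71

HPLC run uses 21 of the 21 h and totals 71.
Every other selection either busts 21 h or fails to beat 71.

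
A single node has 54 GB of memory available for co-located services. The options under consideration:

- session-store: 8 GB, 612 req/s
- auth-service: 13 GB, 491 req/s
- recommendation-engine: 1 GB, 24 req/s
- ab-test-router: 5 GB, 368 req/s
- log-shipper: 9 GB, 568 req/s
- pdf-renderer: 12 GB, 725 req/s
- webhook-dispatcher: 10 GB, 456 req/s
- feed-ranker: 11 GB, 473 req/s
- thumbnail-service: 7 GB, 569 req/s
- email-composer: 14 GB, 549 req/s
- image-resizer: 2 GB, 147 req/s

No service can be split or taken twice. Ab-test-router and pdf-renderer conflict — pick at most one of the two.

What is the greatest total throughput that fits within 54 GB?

By throughput per GB: thumbnail-service 81.29, session-store 76.50, ab-test-router 73.60, image-resizer 73.50 lead.
Best packing: session-store + recommendation-engine + ab-test-router + log-shipper + webhook-dispatcher + feed-ranker + thumbnail-service + image-resizer — 53 GB, 3217 total.

3217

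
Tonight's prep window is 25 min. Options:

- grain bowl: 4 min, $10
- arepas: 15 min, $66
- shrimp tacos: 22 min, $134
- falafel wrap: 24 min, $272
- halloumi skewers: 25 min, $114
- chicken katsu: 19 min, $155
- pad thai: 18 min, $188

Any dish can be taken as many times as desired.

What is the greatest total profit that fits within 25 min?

272

Falafel wrap uses 24 of the 25 min and totals 272.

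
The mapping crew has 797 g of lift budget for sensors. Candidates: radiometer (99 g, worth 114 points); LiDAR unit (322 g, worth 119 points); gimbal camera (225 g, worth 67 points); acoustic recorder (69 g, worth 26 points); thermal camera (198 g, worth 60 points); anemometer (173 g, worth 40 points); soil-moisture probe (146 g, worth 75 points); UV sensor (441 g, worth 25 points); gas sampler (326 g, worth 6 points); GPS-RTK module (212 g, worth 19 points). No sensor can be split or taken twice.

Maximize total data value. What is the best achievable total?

375

A density-first pass picks radiometer + LiDAR unit + acoustic recorder + soil-moisture probe — 334 at 636 g.
Dropping acoustic recorder frees 69 g; slotting in gimbal camera (225 g) lifts the total to 375 at 792 g.
Next best is radiometer + LiDAR unit + thermal camera + soil-moisture probe at 368 (765 g) — short by 7.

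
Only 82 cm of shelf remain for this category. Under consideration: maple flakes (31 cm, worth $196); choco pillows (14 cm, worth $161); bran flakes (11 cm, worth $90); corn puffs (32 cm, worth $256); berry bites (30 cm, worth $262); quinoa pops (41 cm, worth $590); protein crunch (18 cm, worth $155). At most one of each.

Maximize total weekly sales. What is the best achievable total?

942

Ranking by ratio (weekly sales/cm): quinoa pops 14.39, choco pillows 11.50, berry bites 8.73.
The ratio heuristic lands on choco pillows + quinoa pops + protein crunch (906) but leaves 9 cm idle.
The 32 cm tied up in choco pillows and protein crunch is better spent on bran flakes + berry bites — total rises to 942 (82 cm).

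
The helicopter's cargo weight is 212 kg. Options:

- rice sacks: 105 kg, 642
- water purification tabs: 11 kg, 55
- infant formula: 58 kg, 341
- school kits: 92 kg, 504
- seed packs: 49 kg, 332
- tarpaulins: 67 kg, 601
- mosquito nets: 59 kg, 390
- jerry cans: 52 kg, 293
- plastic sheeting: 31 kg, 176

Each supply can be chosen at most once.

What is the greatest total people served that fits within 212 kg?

Taking seed packs + tarpaulins + mosquito nets + plastic sheeting: 206 kg used, 1499 in people served.
Runner-up tarpaulins + mosquito nets + jerry cans + plastic sheeting tops out at 1460.

1499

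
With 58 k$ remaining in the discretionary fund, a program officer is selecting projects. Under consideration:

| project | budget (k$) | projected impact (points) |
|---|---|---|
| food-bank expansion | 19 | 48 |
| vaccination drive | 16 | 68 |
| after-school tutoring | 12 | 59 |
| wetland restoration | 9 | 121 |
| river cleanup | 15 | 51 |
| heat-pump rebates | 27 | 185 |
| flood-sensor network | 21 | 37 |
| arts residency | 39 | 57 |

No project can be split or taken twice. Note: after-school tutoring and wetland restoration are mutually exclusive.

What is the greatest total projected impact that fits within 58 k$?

Best packing: vaccination drive + wetland restoration + heat-pump rebates — 52 k$, 374 total.

374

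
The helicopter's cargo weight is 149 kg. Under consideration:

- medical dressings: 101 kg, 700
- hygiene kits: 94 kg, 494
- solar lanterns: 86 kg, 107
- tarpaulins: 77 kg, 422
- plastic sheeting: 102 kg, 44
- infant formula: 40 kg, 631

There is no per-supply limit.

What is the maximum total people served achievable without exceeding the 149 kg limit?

Taking 3×infant formula: 120 kg used, 1893 in people served.
The spare 29 kg is too small for any remaining supply, and no exchange beats 1893.

1893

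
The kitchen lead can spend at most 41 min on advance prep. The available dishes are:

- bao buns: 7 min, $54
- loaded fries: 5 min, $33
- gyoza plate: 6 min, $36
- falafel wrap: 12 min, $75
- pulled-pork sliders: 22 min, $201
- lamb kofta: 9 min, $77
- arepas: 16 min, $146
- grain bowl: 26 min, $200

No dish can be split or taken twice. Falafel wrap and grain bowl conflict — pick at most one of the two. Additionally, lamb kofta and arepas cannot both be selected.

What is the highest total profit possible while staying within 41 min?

347

Ranking by ratio (profit/min): pulled-pork sliders 9.14, arepas 9.12, lamb kofta 8.56, bao buns 7.71.
Best packing: pulled-pork sliders + arepas — 38 min, 347 total.
The closest alternative, bao buns + pulled-pork sliders + lamb kofta, reaches only 332.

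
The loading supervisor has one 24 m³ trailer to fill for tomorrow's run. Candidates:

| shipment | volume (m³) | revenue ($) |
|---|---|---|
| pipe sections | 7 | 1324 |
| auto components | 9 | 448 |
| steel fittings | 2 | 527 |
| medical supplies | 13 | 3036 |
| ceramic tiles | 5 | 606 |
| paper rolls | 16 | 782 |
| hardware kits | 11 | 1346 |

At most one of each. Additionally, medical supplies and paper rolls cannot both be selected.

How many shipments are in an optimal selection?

Best achievable revenue is 4887.
For example pipe sections + steel fittings + medical supplies achieves it, using 22 m³.
Every optimal selection uses 3 shipments.

3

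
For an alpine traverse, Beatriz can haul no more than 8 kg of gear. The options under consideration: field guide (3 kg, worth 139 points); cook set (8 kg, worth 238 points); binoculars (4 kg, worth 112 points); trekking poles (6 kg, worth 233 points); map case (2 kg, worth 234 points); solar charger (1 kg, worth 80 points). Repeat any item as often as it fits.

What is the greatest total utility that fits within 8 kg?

936

By utility per kg: map case 117.00, solar charger 80.00, field guide 46.33 lead.
Best packing: 4×map case — 8 kg, 936 total.
Nothing else within 8 kg beats 936.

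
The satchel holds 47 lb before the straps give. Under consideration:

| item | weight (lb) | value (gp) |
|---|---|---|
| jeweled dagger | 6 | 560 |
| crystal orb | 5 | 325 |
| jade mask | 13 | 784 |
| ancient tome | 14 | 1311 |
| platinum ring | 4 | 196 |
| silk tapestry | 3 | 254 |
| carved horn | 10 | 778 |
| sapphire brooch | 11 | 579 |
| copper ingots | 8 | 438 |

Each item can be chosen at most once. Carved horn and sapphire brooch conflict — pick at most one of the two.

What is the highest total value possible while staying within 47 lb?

3687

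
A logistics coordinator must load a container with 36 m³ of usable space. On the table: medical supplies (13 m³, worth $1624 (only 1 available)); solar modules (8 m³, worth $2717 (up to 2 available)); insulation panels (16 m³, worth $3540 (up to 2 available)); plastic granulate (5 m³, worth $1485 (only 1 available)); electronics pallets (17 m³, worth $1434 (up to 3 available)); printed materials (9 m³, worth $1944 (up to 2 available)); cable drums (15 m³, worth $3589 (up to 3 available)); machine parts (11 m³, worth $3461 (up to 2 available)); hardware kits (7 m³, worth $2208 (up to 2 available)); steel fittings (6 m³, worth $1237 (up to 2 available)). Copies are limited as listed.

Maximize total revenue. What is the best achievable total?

Density check — solar modules 339.62, hardware kits 315.43, machine parts 314.64 are the best per m³.
Greedy by ratio would take 2×solar modules + plastic granulate + 2×hardware kits: 35 m³ used, total 11335.
The 21 m³ tied up in 2×solar modules and plastic granulate is better spent on 2×machine parts — total rises to 11338 (36 m³).
No other feasible combination exceeds 11338.

11338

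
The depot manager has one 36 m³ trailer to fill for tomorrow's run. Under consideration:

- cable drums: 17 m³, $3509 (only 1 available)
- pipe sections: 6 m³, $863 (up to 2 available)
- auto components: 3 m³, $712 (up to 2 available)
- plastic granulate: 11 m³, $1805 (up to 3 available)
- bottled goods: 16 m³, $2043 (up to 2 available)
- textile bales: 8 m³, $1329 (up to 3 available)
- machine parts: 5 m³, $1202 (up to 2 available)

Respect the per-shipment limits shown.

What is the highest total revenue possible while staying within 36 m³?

Ranking by ratio (revenue/m³): machine parts 240.40, auto components 237.33, cable drums 206.41, textile bales 166.12.
Taking the top-ratio shipments first gives cable drums + 2×auto components + 2×machine parts for 7337 (33 m³).
The 3 m³ tied up in auto components is better spent on pipe sections — total rises to 7488 (36 m³).
Every other selection either busts 36 m³ or exceeds an availability limit or fails to beat 7488.

7488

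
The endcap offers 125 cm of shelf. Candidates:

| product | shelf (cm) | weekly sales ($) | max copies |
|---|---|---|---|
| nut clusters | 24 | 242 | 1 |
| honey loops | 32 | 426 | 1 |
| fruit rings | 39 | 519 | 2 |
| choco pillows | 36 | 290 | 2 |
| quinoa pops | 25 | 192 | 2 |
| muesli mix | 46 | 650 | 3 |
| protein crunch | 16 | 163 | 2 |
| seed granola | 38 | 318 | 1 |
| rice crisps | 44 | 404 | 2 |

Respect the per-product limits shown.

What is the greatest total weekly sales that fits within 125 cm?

1726

Honey loops + 2×muesli mix uses 124 of the 125 cm and totals 1726.
Nothing else within 125 cm beats 1726.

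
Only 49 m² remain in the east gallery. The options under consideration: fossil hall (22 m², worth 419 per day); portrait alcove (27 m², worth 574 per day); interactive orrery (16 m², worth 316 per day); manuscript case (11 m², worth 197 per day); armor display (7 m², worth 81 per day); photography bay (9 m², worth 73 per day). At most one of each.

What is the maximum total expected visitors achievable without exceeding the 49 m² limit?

993

By expected visitors per m²: portrait alcove 21.26, interactive orrery 19.75, fossil hall 19.05, manuscript case 17.91 lead.
Taking the top-ratio exhibits first gives portrait alcove + interactive orrery for 890 (43 m²).
The 16 m² tied up in interactive orrery is better spent on fossil hall — total rises to 993 (49 m²).
Every other selection either busts 49 m² or fails to beat 993.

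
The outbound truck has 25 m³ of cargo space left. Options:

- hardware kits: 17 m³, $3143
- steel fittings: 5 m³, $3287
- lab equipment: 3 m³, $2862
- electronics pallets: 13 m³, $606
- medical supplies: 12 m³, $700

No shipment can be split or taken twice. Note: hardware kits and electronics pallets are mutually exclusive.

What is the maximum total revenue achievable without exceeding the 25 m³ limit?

9292

The ratio ordering already packs tightly: hardware kits + steel fittings + lab equipment, 25 m³, 9292.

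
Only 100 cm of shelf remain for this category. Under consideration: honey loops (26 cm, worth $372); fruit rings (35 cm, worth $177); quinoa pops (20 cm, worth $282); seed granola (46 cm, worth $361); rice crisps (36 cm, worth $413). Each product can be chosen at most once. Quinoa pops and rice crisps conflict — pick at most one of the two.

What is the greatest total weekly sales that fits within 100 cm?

1015

Ranking by ratio (weekly sales/cm): honey loops 14.31, quinoa pops 14.10, rice crisps 11.47.
Taking honey loops + quinoa pops + seed granola: 92 cm used, 1015 in weekly sales.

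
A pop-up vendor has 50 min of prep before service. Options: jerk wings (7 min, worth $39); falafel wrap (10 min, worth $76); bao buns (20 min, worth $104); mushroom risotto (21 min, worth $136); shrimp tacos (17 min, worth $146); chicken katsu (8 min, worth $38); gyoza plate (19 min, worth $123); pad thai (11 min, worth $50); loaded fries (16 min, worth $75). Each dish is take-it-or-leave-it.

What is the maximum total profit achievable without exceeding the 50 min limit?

358

Density check — shrimp tacos 8.59, falafel wrap 7.60, mushroom risotto 6.48 are the best per min.
Best packing: falafel wrap + mushroom risotto + shrimp tacos — 48 min, 358 total.
No other feasible combination exceeds 358.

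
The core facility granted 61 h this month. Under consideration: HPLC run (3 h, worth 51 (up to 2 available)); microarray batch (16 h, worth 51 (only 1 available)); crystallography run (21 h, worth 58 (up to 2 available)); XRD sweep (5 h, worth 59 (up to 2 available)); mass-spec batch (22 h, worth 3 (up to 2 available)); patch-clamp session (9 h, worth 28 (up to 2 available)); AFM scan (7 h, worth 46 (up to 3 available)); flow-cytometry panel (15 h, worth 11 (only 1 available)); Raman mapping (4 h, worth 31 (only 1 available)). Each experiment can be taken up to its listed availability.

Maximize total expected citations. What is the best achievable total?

445

Filling by ratio: 2×HPLC run + microarray batch + 2×XRD sweep + 3×AFM scan + Raman mapping for 440, with 4 h left unused.
Dropping microarray batch frees 16 h; slotting in 2×patch-clamp session (18 h) lifts the total to 445 at 59 h.
No other feasible combination exceeds 445.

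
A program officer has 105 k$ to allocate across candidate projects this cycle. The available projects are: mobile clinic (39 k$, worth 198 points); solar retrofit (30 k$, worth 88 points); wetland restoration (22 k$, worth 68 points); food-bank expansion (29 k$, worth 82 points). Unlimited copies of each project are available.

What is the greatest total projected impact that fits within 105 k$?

By projected impact per k$: mobile clinic 5.08, wetland restoration 3.09, solar retrofit 2.93, food-bank expansion 2.83 lead.
Taking 2×mobile clinic + wetland restoration: 100 k$ used, 464 in projected impact.
That's the maximum — no swap from here does better than 464.

464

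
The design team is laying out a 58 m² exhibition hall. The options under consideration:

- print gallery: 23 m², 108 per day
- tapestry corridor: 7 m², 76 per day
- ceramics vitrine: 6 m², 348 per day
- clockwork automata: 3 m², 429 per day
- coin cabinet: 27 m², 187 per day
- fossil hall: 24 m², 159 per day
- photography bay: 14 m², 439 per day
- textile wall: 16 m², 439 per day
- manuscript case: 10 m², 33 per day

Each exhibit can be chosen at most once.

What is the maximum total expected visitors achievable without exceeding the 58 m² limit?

1764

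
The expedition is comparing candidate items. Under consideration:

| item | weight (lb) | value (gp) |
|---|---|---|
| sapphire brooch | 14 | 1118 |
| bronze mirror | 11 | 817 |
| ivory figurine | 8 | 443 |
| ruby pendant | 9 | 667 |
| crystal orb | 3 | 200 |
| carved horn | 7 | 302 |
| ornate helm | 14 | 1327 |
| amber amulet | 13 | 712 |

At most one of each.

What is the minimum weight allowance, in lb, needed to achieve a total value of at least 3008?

37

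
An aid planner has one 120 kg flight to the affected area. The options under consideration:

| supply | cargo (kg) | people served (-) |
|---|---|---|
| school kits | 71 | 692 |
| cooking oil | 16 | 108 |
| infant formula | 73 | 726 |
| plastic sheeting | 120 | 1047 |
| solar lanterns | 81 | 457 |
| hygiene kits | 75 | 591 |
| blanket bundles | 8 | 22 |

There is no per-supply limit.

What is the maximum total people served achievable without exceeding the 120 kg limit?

1047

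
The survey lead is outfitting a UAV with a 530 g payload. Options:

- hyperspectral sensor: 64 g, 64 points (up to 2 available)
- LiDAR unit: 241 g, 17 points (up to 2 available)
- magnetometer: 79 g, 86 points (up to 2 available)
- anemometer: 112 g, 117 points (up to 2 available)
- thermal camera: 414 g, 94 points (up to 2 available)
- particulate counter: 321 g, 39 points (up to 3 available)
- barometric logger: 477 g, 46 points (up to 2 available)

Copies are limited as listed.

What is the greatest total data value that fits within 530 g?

534

Density check — magnetometer 1.09, anemometer 1.04, hyperspectral sensor 1.00, thermal camera 0.23 are the best per g.
Best packing: 2×hyperspectral sensor + 2×magnetometer + 2×anemometer — 510 g, 534 total.
That's the maximum — no swap from here does better than 534.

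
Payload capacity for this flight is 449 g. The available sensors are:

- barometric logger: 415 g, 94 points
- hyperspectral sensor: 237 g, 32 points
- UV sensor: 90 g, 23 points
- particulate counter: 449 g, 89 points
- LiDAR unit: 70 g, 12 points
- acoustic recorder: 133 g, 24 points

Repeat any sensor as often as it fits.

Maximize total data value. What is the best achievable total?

104

The ratio ordering already packs tightly: 4×UV sensor + LiDAR unit, 430 g, 104.
The spare 19 g is too small for any remaining sensor, and no exchange beats 104.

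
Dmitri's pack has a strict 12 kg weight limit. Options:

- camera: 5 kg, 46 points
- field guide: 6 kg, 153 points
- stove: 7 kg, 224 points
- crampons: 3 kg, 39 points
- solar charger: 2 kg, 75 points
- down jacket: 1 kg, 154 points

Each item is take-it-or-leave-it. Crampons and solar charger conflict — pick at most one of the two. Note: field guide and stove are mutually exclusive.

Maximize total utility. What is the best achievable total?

453

Density check — down jacket 154.00, solar charger 37.50, stove 32.00, field guide 25.50 are the best per kg.
The ratio ordering already packs tightly: stove + solar charger + down jacket, 10 kg, 453.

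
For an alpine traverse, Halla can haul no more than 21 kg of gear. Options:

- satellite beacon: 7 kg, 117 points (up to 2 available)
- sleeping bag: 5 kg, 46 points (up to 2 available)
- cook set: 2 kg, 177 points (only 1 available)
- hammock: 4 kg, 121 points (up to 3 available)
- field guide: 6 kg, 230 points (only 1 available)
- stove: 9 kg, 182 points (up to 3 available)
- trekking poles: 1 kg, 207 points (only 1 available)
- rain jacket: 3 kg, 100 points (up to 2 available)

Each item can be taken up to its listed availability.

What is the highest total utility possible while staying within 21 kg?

977

Greedy by ratio would take cook set + hammock + field guide + trekking poles + 2×rain jacket: 19 kg used, total 935.
Replace 2×rain jacket with 2×hammock: the trade gains 42 net, giving 977 at 21 kg.
No other feasible combination exceeds 977.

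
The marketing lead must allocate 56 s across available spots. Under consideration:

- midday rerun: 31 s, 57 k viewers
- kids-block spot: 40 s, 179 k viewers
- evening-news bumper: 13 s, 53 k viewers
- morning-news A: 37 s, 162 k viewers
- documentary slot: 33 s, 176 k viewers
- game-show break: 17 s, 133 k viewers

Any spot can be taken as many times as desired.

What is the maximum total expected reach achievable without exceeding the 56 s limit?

399

By expected reach per s: game-show break 7.82, documentary slot 5.33, kids-block spot 4.47 lead.
3×game-show break uses 51 of the 56 s and totals 399.
Every other selection either busts 56 s or fails to beat 399.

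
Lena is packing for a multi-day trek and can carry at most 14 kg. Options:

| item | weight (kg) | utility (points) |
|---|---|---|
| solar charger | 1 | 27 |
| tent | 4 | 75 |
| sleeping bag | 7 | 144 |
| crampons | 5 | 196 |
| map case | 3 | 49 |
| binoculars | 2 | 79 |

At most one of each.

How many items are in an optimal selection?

Best achievable utility is 419.
sleeping bag + crampons + binoculars hits 419 at 14 kg.
Any selection reaching 419 contains exactly 3 items.

3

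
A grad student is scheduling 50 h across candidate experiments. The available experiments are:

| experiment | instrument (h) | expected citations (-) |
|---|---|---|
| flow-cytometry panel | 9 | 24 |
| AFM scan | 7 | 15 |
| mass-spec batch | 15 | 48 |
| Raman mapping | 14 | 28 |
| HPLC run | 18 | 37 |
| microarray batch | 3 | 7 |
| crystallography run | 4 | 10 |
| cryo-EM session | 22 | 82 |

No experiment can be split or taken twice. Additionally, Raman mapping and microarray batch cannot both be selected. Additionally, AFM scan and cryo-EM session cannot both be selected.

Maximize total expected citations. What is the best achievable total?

Best packing: flow-cytometry panel + mass-spec batch + crystallography run + cryo-EM session — 50 h, 164 total.
The closest alternative, flow-cytometry panel + mass-spec batch + microarray batch + cryo-EM session, reaches only 161.

164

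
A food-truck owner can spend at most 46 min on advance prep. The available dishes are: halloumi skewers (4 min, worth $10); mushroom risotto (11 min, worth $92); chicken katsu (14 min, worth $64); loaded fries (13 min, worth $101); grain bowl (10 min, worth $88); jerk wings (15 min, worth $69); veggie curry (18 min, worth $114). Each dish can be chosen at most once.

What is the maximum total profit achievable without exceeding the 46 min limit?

Ranking by ratio (profit/min): grain bowl 8.80, mushroom risotto 8.36, loaded fries 7.77.
The ratio heuristic lands on halloumi skewers + mushroom risotto + loaded fries + grain bowl (291) but leaves 8 min idle.
Dropping grain bowl frees 10 min; slotting in veggie curry (18 min) lifts the total to 317 at 46 min.

317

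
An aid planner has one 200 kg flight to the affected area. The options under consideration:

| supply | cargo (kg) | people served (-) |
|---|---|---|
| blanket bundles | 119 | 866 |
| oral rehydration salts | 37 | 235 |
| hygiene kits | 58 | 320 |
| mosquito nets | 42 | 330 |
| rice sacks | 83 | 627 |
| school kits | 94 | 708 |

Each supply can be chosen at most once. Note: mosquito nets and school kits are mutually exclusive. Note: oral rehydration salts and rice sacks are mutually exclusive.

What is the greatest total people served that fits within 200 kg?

1431

Density check — mosquito nets 7.86, rice sacks 7.55, school kits 7.53, blanket bundles 7.28 are the best per kg.
Best packing: blanket bundles + oral rehydration salts + mosquito nets — 198 kg, 1431 total.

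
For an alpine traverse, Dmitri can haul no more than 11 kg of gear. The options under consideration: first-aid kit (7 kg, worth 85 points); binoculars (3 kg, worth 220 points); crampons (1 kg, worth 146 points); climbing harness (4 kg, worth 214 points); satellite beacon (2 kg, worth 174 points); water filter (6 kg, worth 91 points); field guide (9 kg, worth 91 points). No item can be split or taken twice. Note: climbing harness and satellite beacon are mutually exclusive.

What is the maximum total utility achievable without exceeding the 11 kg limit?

580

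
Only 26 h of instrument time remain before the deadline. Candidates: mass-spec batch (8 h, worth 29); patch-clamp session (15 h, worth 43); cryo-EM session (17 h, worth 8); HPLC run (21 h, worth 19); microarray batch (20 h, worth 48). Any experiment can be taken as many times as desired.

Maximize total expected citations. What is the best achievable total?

87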